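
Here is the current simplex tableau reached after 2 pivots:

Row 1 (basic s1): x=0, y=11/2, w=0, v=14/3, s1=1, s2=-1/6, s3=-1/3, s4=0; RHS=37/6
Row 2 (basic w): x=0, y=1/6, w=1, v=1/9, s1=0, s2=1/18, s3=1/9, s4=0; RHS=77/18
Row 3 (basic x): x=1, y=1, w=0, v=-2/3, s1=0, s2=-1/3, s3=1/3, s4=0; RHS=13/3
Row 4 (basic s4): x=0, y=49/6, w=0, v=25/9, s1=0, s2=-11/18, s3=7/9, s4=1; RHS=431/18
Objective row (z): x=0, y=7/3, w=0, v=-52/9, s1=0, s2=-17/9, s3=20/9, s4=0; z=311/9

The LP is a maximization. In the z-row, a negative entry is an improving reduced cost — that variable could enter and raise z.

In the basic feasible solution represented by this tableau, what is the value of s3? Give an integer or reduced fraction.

0

s3 is nonbasic (not in the basis column), so its value in the current BFS is 0.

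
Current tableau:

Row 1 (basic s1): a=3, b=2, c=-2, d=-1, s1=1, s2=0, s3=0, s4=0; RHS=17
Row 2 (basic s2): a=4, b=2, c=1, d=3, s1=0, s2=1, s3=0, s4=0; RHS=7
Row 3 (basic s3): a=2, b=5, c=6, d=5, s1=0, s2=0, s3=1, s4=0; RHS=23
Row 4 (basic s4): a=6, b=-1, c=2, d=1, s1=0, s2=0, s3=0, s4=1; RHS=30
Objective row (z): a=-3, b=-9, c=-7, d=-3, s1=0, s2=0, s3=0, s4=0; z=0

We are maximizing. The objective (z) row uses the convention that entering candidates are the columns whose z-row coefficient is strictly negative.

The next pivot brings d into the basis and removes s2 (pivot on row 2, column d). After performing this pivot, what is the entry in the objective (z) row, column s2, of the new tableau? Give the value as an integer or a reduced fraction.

Pivot element is row 2, column d: 3.
Normalize row 2: new (row 2, s2) = 1/3 = 1/3.
z-row ← z-row − (-3)·(new row 2): 0 − (-3)·(1/3) = 1.

1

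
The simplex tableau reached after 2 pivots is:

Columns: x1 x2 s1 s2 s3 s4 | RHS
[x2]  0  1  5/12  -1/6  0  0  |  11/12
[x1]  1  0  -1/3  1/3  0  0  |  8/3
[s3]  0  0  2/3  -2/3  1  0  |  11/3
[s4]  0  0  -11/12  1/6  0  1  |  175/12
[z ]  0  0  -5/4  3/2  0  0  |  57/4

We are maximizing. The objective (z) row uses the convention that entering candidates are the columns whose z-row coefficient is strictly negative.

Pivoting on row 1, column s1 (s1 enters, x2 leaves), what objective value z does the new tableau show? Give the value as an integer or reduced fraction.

17

Minimum ratio for s1: (11/12)/(5/12) = 11/5.
z changes by −(z-row coeff of s1)·ratio = −(-5/4)·(11/5) = 11/4.
New z = 57/4 + (11/4) = 17.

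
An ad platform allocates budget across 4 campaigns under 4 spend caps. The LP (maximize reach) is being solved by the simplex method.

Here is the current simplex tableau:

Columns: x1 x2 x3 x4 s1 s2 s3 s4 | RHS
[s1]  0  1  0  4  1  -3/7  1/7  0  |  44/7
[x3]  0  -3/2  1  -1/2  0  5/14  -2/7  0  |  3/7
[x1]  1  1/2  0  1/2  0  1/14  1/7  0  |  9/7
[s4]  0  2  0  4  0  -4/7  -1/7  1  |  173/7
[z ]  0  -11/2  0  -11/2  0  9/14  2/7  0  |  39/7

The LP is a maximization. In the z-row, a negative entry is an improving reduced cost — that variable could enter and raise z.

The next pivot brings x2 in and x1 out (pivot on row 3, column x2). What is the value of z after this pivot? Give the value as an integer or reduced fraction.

Minimum ratio for x2: (9/7)/(1/2) = 18/7.
z changes by −(z-row coeff of x2)·ratio = −(-11/2)·(18/7) = 99/7.
New z = 39/7 + (99/7) = 138/7.

138/7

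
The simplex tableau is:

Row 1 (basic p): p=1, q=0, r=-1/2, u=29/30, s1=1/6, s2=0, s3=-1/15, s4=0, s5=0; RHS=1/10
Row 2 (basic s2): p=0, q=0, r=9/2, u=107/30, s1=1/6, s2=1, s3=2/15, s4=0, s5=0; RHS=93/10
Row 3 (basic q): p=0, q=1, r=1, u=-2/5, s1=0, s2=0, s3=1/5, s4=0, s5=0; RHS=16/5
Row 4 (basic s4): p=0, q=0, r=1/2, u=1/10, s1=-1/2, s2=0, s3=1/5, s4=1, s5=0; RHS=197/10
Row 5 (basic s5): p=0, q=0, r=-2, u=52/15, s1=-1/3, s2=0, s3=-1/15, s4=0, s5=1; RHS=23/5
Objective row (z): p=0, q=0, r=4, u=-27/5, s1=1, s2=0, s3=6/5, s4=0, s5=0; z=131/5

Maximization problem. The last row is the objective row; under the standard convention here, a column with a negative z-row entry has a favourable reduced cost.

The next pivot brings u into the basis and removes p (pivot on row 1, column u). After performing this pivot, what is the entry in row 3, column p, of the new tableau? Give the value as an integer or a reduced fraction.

12/29

Pivot element is row 1, column u: 29/30.
Normalize row 1: new (row 1, p) = 1/(29/30) = 30/29.
row 3 ← row 3 − (-2/5)·(new row 1): 0 − (-2/5)·(30/29) = 12/29.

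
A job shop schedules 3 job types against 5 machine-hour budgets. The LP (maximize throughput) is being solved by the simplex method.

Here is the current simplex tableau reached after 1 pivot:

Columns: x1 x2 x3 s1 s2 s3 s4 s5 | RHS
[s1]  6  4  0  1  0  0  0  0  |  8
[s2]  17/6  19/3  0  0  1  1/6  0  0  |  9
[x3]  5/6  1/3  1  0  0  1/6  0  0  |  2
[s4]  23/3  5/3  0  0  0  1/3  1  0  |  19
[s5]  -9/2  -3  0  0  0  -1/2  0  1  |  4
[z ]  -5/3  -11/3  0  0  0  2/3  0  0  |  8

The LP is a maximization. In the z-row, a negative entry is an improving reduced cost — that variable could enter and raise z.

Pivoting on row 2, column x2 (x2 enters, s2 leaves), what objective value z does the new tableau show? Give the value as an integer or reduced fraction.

251/19

Minimum ratio for x2: 9/(19/3) = 27/19.
z changes by −(z-row coeff of x2)·ratio = −(-11/3)·(27/19) = 99/19.
New z = 8 + (99/19) = 251/19.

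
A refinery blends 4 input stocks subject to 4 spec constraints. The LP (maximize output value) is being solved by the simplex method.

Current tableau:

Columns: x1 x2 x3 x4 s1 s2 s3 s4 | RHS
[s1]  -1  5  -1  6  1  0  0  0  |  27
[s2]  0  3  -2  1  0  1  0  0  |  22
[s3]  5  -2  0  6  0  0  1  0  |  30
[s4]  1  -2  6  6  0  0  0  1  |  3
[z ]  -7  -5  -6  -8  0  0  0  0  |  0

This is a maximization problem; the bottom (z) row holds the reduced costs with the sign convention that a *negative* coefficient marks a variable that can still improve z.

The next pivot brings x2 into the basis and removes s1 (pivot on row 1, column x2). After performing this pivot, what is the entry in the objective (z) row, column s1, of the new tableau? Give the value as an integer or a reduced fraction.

1

Pivot element is row 1, column x2: 5.
Normalize row 1: new (row 1, s1) = 1/5 = 1/5.
z-row ← z-row − (-5)·(new row 1): 0 − (-5)·(1/5) = 1.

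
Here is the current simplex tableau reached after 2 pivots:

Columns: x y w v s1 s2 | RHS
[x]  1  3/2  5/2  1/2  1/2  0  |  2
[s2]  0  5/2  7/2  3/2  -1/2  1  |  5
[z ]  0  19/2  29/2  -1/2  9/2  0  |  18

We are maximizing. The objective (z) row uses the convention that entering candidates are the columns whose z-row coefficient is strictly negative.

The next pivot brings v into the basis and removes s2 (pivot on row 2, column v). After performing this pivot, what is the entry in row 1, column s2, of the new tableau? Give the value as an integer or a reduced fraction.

-1/3

Pivot element is row 2, column v: 3/2.
Normalize row 2: new (row 2, s2) = 1/(3/2) = 2/3.
row 1 ← row 1 − (1/2)·(new row 2): 0 − (1/2)·(2/3) = -1/3.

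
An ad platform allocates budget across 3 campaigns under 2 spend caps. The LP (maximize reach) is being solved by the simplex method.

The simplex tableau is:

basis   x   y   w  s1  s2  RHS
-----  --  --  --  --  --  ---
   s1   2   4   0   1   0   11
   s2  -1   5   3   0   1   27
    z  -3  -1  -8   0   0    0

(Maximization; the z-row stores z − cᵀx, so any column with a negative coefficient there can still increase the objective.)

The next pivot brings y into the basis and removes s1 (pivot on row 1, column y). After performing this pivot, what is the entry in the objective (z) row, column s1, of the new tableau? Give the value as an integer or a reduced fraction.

Pivot element is row 1, column y: 4.
Normalize row 1: new (row 1, s1) = 1/4 = 1/4.
z-row ← z-row − (-1)·(new row 1): 0 − (-1)·(1/4) = 1/4.

1/4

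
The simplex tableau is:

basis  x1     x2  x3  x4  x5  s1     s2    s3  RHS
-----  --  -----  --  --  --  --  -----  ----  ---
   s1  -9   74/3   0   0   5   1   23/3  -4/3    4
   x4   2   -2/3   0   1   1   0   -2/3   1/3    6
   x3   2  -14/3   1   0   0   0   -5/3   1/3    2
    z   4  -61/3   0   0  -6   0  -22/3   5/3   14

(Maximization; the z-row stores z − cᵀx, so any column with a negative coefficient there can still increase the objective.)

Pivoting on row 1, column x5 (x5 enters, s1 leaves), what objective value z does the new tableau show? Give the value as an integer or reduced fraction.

94/5

Minimum ratio for x5: 4/5 = 4/5.
z changes by −(z-row coeff of x5)·ratio = −(-6)·(4/5) = 24/5.
New z = 14 + (24/5) = 94/5.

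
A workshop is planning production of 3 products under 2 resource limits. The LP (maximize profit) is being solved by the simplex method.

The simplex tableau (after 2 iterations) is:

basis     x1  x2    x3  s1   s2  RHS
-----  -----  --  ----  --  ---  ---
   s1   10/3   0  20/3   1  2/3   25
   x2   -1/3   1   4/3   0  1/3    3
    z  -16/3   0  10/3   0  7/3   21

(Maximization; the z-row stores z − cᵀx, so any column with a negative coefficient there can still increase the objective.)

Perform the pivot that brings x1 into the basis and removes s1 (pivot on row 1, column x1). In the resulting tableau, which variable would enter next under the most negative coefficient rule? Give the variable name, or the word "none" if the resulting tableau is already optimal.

none

Pivot element 10/3. New z-row = old z-row − (-16/3)·(row 1/(10/3)).
Updated z-row coefficients: x1: 0, x2: 0, x3: 14, s1: 8/5, s2: 17/5.
No coefficient is strictly negative; the tableau after this pivot is optimal.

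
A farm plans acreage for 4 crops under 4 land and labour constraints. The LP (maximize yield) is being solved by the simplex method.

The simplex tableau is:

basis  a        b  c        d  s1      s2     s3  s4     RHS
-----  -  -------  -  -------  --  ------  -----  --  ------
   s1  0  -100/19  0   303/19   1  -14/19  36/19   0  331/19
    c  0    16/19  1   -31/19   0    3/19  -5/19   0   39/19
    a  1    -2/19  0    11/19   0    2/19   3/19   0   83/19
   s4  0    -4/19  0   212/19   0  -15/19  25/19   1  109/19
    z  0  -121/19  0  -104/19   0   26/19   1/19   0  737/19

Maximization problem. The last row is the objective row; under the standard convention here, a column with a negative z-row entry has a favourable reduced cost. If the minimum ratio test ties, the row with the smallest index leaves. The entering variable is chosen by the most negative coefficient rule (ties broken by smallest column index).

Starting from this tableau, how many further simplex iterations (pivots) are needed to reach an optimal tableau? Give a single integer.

pivot: b in, c out → z = 869/16
pivot: d in, s4 out → z = 11123/172
No improving column remains; optimal.

2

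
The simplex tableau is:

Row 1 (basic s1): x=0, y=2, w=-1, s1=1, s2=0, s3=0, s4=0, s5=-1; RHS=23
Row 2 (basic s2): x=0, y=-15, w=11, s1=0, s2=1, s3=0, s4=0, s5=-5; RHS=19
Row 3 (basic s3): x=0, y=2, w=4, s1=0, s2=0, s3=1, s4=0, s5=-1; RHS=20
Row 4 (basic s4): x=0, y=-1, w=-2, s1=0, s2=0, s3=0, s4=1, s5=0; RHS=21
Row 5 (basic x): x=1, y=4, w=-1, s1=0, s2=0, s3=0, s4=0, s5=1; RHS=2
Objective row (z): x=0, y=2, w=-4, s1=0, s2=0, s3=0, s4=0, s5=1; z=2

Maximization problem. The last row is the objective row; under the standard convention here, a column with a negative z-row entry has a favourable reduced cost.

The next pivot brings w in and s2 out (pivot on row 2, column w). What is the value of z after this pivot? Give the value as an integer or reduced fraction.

98/11

Minimum ratio for w: 19/11 = 19/11.
z changes by −(z-row coeff of w)·ratio = −(-4)·(19/11) = 76/11.
New z = 2 + (76/11) = 98/11.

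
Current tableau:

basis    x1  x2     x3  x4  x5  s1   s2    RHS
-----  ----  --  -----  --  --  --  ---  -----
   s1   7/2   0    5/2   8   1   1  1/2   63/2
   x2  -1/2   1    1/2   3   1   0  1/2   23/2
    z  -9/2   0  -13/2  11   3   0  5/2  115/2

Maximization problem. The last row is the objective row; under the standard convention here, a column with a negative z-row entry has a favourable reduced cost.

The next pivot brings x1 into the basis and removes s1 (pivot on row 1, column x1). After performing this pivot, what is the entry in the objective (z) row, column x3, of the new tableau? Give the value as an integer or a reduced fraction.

-23/7

Pivot element is row 1, column x1: 7/2.
Normalize row 1: new (row 1, x3) = (5/2)/(7/2) = 5/7.
z-row ← z-row − (-9/2)·(new row 1): -13/2 − (-9/2)·(5/7) = -23/7.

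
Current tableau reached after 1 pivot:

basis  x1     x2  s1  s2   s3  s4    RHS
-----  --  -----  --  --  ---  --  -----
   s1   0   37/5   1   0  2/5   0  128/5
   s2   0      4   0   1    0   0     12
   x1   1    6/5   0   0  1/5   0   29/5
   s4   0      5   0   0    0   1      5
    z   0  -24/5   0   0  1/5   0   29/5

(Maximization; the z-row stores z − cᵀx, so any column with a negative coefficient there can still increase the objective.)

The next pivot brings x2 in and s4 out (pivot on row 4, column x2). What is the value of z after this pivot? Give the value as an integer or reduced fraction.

Minimum ratio for x2: 5/5 = 1.
z changes by −(z-row coeff of x2)·ratio = −(-24/5)·1 = 24/5.
New z = 29/5 + (24/5) = 53/5.

53/5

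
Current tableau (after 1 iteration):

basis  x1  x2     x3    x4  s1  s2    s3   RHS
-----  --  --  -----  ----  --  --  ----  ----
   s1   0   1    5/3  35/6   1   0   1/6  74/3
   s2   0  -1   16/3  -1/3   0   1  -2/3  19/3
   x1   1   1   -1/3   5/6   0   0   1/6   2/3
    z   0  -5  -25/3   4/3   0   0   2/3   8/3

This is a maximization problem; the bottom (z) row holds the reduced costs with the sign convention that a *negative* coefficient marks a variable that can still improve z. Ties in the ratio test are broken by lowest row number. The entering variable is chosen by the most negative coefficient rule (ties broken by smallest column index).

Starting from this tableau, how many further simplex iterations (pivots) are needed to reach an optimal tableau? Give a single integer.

2

pivot: x3 in, s2 out → z = 201/16
pivot: x2 in, x1 out → z = 20
No improving column remains; optimal.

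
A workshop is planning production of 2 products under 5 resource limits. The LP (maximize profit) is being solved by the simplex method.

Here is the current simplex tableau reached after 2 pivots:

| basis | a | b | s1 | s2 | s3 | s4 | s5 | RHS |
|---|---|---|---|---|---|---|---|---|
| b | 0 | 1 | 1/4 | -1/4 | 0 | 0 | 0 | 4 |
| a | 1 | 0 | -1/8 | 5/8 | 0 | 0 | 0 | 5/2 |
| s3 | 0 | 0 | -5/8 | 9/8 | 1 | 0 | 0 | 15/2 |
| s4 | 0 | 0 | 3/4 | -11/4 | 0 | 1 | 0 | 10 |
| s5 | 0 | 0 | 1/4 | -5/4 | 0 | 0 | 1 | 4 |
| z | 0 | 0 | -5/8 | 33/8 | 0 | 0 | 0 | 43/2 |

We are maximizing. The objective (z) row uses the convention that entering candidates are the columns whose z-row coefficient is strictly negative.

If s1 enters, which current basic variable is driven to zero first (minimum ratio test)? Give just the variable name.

Ratios: row 1 (b): 4/(1/4) = 16; row 2 (a): entry -1/8 ≤ 0, skip; row 3 (s3): entry -5/8 ≤ 0, skip; row 4 (s4): 10/(3/4) = 40/3; row 5 (s5): 4/(1/4) = 16.
Minimum ratio 40/3 is in the s4 row, so s4 leaves.

s4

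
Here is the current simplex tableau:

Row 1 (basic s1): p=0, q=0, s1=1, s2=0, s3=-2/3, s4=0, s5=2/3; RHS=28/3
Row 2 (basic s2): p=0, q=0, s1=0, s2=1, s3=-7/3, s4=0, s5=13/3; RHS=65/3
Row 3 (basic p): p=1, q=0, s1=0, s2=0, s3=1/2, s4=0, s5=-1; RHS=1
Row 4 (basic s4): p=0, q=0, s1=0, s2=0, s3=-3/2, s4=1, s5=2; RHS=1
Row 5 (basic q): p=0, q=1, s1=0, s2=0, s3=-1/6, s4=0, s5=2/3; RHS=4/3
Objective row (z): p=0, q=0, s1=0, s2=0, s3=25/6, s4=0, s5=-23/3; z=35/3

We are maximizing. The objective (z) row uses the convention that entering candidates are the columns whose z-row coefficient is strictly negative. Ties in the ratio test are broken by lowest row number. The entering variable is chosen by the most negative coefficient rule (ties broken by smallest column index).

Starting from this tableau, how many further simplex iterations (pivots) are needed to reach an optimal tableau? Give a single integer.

pivot: s5 in, s4 out → z = 31/2
pivot: s3 in, q out → z = 81/4
No improving column remains; optimal.

2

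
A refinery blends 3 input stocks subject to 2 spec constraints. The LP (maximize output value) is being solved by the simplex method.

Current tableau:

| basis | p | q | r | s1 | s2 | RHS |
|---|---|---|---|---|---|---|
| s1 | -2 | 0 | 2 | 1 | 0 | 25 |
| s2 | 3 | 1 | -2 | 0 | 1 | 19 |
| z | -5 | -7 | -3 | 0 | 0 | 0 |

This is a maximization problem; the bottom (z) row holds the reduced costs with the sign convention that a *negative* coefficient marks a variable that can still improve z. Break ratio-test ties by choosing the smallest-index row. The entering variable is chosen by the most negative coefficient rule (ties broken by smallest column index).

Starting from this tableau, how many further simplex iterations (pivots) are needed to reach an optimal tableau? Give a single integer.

pivot: q in, s2 out → z = 133
pivot: r in, s1 out → z = 691/2
pivot: p in, q out → z = 779/2
No improving column remains; optimal.

3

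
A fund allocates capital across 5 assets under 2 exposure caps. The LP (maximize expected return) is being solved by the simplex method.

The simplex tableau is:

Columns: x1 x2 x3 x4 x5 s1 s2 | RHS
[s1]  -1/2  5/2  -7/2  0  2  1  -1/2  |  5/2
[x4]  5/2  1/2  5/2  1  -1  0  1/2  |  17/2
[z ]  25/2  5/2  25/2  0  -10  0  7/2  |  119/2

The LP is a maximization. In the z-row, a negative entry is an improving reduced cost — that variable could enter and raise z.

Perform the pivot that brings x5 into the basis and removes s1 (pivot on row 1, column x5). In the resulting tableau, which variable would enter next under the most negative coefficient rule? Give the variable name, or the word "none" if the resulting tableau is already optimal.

Pivot element 2. New z-row = old z-row − (-10)·(row 1/2).
Updated z-row coefficients: x1: 10, x2: 15, x3: -5, x4: 0, x5: 0, s1: 5, s2: 1.
The most negative is -5 in column x3, so x3 would enter next.

x3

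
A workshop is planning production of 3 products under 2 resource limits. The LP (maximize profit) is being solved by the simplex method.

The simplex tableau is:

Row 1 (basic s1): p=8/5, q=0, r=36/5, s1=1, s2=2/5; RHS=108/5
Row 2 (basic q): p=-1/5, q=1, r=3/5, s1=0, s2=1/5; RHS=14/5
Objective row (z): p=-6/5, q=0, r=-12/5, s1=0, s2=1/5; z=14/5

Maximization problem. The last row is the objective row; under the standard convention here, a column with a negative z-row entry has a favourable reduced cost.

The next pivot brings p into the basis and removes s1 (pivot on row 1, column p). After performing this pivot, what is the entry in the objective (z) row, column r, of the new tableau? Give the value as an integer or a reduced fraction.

Pivot element is row 1, column p: 8/5.
Normalize row 1: new (row 1, r) = (36/5)/(8/5) = 9/2.
z-row ← z-row − (-6/5)·(new row 1): -12/5 − (-6/5)·(9/2) = 3.

3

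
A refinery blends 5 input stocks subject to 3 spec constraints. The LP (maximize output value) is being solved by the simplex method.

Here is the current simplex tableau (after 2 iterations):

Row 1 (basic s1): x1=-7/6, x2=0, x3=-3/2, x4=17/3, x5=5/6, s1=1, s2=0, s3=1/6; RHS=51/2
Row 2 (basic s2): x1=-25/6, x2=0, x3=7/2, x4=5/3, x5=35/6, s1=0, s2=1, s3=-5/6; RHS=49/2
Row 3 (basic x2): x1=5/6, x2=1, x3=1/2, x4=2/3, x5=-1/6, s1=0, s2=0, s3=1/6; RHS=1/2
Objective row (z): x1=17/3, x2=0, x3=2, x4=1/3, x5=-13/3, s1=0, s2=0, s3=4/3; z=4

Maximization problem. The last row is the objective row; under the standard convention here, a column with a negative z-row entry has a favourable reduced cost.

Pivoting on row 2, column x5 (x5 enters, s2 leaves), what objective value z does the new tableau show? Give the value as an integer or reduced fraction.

111/5

Minimum ratio for x5: (49/2)/(35/6) = 21/5.
z changes by −(z-row coeff of x5)·ratio = −(-13/3)·(21/5) = 91/5.
New z = 4 + (91/5) = 111/5.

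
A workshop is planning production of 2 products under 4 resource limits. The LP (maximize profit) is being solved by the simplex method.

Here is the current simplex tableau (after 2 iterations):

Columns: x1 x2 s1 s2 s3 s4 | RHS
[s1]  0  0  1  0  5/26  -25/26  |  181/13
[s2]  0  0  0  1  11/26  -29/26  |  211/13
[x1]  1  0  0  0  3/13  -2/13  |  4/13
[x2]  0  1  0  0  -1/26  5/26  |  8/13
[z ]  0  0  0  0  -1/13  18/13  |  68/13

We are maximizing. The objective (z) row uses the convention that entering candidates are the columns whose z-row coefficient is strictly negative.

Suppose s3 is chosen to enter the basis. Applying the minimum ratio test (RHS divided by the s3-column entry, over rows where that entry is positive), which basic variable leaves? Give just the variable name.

Ratios: row 1 (s1): (181/13)/(5/26) = 362/5; row 2 (s2): (211/13)/(11/26) = 422/11; row 3 (x1): (4/13)/(3/13) = 4/3; row 4 (x2): entry -1/26 ≤ 0, skip.
Minimum ratio 4/3 is in the x1 row, so x1 leaves.

x1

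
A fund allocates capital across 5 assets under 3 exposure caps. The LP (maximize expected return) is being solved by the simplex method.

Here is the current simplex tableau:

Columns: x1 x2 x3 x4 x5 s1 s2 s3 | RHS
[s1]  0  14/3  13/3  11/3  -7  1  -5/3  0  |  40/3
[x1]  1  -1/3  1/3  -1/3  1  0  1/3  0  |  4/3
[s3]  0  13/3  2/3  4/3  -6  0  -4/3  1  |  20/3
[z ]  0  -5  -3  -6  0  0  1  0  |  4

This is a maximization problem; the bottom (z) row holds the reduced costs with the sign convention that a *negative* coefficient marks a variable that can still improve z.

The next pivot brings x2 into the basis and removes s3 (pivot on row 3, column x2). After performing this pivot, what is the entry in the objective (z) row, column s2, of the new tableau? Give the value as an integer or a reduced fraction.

-7/13

Pivot element is row 3, column x2: 13/3.
Normalize row 3: new (row 3, s2) = (-4/3)/(13/3) = -4/13.
z-row ← z-row − (-5)·(new row 3): 1 − (-5)·(-4/13) = -7/13.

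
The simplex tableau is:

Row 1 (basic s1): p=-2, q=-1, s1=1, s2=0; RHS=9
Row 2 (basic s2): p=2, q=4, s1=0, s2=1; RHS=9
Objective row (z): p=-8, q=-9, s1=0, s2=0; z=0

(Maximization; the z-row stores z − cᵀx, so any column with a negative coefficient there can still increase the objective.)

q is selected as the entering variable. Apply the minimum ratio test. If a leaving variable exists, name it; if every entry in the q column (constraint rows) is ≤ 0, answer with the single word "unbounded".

s2

Ratios: row 1 (s1): entry -1 ≤ 0, skip; row 2 (s2): 9/4 = 9/4.
Minimum ratio is in the s2 row, so s2 leaves.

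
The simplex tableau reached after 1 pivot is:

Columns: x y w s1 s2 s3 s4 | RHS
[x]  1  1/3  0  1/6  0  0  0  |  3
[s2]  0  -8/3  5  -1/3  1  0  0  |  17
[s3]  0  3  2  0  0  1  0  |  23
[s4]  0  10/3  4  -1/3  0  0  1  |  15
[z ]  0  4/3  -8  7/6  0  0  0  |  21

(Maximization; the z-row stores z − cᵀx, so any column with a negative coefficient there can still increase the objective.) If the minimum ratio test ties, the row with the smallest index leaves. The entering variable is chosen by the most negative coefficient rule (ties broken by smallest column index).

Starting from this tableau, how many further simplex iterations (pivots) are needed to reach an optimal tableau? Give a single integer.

2

pivot: w in, s2 out → z = 241/5
pivot: y in, s4 out → z = 2007/41
No improving column remains; optimal.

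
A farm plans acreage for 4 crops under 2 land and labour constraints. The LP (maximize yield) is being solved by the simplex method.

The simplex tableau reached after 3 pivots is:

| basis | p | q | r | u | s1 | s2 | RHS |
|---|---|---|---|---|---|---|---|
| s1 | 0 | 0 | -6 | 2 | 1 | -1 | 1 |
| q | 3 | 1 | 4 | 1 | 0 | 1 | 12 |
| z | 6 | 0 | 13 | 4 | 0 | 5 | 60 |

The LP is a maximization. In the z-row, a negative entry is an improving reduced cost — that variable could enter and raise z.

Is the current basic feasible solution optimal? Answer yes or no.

yes

No objective-row coefficient is strictly negative, so no entering variable exists; the tableau is optimal.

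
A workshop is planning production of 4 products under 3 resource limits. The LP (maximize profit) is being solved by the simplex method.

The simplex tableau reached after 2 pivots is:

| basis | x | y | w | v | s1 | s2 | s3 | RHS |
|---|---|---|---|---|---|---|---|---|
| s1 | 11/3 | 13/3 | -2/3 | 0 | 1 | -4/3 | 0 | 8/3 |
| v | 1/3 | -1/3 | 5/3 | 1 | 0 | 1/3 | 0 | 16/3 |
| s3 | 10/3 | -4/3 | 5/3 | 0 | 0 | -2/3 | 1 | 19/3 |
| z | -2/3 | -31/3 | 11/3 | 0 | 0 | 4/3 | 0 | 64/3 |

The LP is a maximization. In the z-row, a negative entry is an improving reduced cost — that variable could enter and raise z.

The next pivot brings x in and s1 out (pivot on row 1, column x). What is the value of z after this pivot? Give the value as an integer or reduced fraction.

Minimum ratio for x: (8/3)/(11/3) = 8/11.
z changes by −(z-row coeff of x)·ratio = −(-2/3)·(8/11) = 16/33.
New z = 64/3 + (16/33) = 240/11.

240/11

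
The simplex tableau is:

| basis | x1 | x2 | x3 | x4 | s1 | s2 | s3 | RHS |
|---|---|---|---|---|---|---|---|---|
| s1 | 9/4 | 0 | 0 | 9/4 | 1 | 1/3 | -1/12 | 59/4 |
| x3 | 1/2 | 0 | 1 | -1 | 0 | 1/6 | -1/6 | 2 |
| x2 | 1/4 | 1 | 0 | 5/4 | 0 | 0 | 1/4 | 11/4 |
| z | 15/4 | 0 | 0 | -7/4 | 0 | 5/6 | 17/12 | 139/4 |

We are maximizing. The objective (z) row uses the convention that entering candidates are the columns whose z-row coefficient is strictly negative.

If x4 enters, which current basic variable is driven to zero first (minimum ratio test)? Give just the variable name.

x2

Ratios: row 1 (s1): (59/4)/(9/4) = 59/9; row 2 (x3): entry -1 ≤ 0, skip; row 3 (x2): (11/4)/(5/4) = 11/5.
Minimum ratio 11/5 is in the x2 row, so x2 leaves.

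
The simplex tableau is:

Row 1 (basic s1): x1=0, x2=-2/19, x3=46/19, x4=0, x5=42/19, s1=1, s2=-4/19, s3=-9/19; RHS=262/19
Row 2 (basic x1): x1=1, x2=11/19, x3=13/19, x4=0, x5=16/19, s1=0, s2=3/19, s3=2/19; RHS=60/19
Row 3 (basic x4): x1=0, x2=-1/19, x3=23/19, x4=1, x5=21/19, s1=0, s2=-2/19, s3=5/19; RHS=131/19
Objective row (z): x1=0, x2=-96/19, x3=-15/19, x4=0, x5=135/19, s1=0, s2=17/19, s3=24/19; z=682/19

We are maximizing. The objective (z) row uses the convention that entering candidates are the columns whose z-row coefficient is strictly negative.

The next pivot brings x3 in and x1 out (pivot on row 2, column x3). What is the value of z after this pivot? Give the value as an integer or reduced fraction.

Minimum ratio for x3: (60/19)/(13/19) = 60/13.
z changes by −(z-row coeff of x3)·ratio = −(-15/19)·(60/13) = 900/247.
New z = 682/19 + (900/247) = 514/13.

514/13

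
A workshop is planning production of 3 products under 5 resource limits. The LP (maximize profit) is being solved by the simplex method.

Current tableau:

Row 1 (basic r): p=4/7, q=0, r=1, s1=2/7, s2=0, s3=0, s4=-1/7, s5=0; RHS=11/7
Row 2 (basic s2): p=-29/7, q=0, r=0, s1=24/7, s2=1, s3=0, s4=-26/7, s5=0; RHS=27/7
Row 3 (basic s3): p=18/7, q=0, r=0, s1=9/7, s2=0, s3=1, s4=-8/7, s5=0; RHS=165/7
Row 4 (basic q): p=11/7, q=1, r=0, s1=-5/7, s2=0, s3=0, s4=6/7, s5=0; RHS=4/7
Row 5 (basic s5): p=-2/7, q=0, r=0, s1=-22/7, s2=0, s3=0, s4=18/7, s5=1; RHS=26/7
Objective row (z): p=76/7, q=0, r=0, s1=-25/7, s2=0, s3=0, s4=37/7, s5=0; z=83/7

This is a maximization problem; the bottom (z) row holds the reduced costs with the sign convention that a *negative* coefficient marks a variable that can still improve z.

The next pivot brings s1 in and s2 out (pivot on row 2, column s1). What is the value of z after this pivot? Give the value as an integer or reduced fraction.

127/8

Minimum ratio for s1: (27/7)/(24/7) = 9/8.
z changes by −(z-row coeff of s1)·ratio = −(-25/7)·(9/8) = 225/56.
New z = 83/7 + (225/56) = 127/8.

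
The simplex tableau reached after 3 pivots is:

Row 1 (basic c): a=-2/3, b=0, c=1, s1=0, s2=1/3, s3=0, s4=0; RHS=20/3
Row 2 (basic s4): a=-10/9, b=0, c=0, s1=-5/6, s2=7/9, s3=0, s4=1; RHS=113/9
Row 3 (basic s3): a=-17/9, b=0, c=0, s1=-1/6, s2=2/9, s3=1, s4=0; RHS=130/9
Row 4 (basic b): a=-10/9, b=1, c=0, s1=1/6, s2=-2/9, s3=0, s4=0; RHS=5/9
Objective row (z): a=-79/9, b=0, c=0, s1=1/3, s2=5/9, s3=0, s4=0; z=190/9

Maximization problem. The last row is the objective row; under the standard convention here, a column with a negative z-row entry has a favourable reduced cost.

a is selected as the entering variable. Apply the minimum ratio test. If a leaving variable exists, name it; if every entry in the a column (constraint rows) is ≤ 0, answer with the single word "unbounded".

unbounded

a-column entries: row 1: -2/3, row 2: -10/9, row 3: -17/9, row 4: -10/9. All ≤ 0, so a can increase without bound; the LP is unbounded in this direction.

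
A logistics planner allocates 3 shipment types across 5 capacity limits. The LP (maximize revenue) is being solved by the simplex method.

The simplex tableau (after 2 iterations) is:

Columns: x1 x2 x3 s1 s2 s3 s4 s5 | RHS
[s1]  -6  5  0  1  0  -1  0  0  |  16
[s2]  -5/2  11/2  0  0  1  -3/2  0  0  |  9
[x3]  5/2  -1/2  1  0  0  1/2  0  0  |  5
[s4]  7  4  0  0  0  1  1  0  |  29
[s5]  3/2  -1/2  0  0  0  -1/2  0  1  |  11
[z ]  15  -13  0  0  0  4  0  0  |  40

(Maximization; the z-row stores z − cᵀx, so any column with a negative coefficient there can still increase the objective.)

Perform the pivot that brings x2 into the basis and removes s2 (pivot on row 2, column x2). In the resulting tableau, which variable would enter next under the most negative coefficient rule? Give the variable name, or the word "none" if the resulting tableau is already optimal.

none

Pivot element 11/2. New z-row = old z-row − (-13)·(row 2/(11/2)).
Updated z-row coefficients: x1: 100/11, x2: 0, x3: 0, s1: 0, s2: 26/11, s3: 5/11, s4: 0, s5: 0.
No coefficient is strictly negative; the tableau after this pivot is optimal.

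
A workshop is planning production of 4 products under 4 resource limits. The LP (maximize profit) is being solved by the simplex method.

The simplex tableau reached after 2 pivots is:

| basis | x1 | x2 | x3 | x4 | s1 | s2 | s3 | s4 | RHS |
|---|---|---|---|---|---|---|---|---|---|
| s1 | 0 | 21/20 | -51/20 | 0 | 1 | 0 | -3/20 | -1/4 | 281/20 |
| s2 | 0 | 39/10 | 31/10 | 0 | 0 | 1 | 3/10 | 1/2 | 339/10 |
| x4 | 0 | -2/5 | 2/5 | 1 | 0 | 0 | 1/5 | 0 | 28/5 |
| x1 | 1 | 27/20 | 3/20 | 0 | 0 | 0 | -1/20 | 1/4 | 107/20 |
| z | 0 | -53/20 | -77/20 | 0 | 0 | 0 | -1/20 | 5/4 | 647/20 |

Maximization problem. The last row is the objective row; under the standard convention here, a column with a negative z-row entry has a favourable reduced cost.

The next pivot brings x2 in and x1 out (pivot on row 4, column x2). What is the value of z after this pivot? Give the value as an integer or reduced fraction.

Minimum ratio for x2: (107/20)/(27/20) = 107/27.
z changes by −(z-row coeff of x2)·ratio = −(-53/20)·(107/27) = 5671/540.
New z = 647/20 + (5671/540) = 1157/27.

1157/27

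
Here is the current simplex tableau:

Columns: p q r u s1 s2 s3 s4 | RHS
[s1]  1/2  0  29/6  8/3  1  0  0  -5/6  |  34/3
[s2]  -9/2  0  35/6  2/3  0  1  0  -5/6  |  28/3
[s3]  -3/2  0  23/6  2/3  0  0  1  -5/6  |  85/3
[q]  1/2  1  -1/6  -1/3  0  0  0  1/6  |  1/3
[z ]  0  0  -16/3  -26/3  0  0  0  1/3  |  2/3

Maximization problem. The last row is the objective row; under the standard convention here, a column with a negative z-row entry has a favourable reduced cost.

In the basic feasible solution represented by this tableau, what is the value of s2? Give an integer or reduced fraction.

28/3

s2 is basic (row 2); its value is the RHS of that row: 28/3.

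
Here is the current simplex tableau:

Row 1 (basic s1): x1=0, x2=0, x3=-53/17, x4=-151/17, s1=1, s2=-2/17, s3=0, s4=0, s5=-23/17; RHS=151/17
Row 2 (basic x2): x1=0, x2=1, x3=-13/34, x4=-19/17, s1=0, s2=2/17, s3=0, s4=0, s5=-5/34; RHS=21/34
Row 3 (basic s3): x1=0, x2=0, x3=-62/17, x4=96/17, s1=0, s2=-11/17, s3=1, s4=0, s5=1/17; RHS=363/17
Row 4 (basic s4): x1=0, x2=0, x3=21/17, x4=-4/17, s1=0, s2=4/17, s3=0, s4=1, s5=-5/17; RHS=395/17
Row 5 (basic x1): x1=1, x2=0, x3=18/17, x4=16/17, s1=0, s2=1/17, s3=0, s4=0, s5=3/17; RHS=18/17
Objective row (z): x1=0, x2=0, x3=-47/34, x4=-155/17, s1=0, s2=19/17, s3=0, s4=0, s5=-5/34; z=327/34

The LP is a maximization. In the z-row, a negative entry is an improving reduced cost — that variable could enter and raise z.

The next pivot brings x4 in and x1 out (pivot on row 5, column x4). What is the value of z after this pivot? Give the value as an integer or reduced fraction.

159/8

Minimum ratio for x4: (18/17)/(16/17) = 9/8.
z changes by −(z-row coeff of x4)·ratio = −(-155/17)·(9/8) = 1395/136.
New z = 327/34 + (1395/136) = 159/8.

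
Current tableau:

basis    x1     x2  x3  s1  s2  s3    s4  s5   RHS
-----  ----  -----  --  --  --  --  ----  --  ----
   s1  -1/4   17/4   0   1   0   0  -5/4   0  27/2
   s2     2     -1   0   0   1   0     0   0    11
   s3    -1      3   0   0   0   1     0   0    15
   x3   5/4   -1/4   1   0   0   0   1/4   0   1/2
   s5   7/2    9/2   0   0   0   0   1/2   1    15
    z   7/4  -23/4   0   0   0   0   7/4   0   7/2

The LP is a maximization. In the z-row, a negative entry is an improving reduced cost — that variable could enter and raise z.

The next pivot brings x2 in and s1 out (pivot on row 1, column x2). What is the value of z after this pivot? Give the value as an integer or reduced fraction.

Minimum ratio for x2: (27/2)/(17/4) = 54/17.
z changes by −(z-row coeff of x2)·ratio = −(-23/4)·(54/17) = 621/34.
New z = 7/2 + (621/34) = 370/17.

370/17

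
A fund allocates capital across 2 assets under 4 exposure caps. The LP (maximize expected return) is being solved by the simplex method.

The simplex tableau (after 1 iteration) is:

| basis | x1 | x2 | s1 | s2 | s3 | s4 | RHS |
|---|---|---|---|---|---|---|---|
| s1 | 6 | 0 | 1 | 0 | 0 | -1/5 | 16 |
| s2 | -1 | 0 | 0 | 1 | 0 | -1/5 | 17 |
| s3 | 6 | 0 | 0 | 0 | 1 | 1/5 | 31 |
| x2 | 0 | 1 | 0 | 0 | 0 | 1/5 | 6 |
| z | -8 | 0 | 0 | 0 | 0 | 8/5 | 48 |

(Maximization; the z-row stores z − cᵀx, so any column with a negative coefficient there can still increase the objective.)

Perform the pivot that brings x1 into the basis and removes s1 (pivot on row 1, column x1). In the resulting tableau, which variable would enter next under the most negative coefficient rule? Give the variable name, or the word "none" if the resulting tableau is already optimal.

none

Pivot element 6. New z-row = old z-row − (-8)·(row 1/6).
Updated z-row coefficients: x1: 0, x2: 0, s1: 4/3, s2: 0, s3: 0, s4: 4/3.
No coefficient is strictly negative; the tableau after this pivot is optimal.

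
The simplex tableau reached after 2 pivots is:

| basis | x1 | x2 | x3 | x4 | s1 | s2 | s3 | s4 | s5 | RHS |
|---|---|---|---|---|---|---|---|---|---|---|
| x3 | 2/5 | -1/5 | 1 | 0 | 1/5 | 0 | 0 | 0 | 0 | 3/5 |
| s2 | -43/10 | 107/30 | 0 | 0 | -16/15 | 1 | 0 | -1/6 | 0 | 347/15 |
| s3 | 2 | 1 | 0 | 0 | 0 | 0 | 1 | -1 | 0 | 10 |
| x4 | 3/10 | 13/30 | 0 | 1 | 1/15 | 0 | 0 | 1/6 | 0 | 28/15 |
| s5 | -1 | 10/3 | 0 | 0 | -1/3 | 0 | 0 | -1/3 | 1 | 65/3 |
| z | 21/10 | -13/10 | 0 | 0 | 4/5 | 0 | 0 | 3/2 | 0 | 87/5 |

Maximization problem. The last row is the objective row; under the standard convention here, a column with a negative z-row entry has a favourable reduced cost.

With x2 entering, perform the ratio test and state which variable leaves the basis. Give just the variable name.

Ratios: row 1 (x3): entry -1/5 ≤ 0, skip; row 2 (s2): (347/15)/(107/30) = 694/107; row 3 (s3): 10/1 = 10; row 4 (x4): (28/15)/(13/30) = 56/13; row 5 (s5): (65/3)/(10/3) = 13/2.
Minimum ratio 56/13 is in the x4 row, so x4 leaves.

x4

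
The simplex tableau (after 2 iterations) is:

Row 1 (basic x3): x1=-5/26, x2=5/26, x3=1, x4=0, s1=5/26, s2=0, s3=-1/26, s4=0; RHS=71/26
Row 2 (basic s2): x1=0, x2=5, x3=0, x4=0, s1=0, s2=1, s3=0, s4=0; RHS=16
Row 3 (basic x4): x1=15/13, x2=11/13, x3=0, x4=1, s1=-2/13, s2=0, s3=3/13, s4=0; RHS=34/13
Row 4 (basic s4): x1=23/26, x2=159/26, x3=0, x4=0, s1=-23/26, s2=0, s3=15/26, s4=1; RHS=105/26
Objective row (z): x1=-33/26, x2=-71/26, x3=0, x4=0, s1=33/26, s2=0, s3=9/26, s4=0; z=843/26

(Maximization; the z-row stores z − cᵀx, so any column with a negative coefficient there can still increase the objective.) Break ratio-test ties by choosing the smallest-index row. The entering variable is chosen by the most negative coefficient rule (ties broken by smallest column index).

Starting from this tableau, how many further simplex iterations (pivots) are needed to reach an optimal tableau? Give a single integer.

pivot: x2 in, s4 out → z = 1814/53
pivot: x1 in, x4 out → z = 5899/164
No improving column remains; optimal.

2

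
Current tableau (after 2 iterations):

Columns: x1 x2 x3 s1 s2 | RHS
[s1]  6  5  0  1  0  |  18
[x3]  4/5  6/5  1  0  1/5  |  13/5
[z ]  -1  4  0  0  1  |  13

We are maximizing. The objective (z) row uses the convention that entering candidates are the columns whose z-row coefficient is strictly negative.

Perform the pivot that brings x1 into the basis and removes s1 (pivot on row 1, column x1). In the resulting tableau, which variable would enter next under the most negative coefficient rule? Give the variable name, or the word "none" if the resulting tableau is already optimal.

none

Pivot element 6. New z-row = old z-row − (-1)·(row 1/6).
Updated z-row coefficients: x1: 0, x2: 29/6, x3: 0, s1: 1/6, s2: 1.
No coefficient is strictly negative; the tableau after this pivot is optimal.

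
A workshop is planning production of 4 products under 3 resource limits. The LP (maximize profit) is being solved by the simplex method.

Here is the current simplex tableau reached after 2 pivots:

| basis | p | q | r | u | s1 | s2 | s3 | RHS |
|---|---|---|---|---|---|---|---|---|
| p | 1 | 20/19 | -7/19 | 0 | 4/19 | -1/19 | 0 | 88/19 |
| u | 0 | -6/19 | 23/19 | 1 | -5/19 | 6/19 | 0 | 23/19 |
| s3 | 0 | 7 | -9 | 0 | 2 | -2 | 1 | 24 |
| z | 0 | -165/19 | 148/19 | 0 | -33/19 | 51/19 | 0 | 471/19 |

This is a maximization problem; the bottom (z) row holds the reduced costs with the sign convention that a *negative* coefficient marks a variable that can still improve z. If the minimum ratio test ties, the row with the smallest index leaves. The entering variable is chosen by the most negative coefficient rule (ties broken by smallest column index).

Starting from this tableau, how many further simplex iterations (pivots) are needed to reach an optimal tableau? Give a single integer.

2

pivot: q in, s3 out → z = 7257/133
pivot: r in, p out → z = 7607/131
No improving column remains; optimal.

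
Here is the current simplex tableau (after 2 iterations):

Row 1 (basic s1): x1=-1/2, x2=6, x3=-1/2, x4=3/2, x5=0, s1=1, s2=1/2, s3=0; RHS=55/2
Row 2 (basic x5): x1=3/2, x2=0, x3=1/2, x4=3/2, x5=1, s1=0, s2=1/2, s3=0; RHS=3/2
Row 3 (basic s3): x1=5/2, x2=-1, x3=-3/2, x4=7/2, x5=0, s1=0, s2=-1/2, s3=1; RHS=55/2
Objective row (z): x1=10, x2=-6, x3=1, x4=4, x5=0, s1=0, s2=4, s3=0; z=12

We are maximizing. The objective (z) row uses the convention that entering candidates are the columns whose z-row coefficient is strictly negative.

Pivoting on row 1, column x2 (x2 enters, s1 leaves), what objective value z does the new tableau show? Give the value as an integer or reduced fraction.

79/2

Minimum ratio for x2: (55/2)/6 = 55/12.
z changes by −(z-row coeff of x2)·ratio = −(-6)·(55/12) = 55/2.
New z = 12 + (55/2) = 79/2.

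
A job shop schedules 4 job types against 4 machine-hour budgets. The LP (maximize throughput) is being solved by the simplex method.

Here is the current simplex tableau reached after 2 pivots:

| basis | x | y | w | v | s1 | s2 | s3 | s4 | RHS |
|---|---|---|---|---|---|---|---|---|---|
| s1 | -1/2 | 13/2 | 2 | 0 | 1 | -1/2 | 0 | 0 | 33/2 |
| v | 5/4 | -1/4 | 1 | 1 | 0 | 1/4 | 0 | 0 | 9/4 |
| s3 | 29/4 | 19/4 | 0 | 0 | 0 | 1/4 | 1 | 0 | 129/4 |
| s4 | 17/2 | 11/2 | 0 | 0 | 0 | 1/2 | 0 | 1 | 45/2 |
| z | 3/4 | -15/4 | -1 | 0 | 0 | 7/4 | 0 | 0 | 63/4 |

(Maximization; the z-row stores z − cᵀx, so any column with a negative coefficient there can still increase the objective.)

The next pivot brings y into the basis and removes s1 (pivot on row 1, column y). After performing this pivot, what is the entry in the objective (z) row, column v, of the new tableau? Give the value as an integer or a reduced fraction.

Pivot element is row 1, column y: 13/2.
Normalize row 1: new (row 1, v) = 0/(13/2) = 0.
z-row ← z-row − (-15/4)·(new row 1): 0 − (-15/4)·0 = 0.

0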